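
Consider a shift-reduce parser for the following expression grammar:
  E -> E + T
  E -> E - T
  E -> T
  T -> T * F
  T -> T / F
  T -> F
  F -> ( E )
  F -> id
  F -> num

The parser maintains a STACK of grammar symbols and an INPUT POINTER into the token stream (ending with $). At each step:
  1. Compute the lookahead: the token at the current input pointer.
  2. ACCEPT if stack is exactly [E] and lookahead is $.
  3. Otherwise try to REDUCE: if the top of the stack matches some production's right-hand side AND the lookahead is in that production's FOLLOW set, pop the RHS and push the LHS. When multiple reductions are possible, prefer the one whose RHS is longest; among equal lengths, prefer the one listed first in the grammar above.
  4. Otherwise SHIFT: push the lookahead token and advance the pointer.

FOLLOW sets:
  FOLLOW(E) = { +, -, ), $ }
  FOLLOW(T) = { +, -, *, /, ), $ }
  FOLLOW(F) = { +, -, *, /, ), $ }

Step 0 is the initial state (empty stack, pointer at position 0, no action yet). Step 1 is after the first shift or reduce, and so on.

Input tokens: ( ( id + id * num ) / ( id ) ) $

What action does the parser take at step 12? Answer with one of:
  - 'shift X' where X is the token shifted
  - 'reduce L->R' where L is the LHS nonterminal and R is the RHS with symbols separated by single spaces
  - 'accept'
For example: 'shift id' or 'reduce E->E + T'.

Step 1: shift (. Stack=[(] ptr=1 lookahead=( remaining=[( id + id * num ) / ( id ) ) $]
Step 2: shift (. Stack=[( (] ptr=2 lookahead=id remaining=[id + id * num ) / ( id ) ) $]
Step 3: shift id. Stack=[( ( id] ptr=3 lookahead=+ remaining=[+ id * num ) / ( id ) ) $]
Step 4: reduce F->id. Stack=[( ( F] ptr=3 lookahead=+ remaining=[+ id * num ) / ( id ) ) $]
Step 5: reduce T->F. Stack=[( ( T] ptr=3 lookahead=+ remaining=[+ id * num ) / ( id ) ) $]
Step 6: reduce E->T. Stack=[( ( E] ptr=3 lookahead=+ remaining=[+ id * num ) / ( id ) ) $]
Step 7: shift +. Stack=[( ( E +] ptr=4 lookahead=id remaining=[id * num ) / ( id ) ) $]
Step 8: shift id. Stack=[( ( E + id] ptr=5 lookahead=* remaining=[* num ) / ( id ) ) $]
Step 9: reduce F->id. Stack=[( ( E + F] ptr=5 lookahead=* remaining=[* num ) / ( id ) ) $]
Step 10: reduce T->F. Stack=[( ( E + T] ptr=5 lookahead=* remaining=[* num ) / ( id ) ) $]
Step 11: shift *. Stack=[( ( E + T *] ptr=6 lookahead=num remaining=[num ) / ( id ) ) $]
Step 12: shift num. Stack=[( ( E + T * num] ptr=7 lookahead=) remaining=[) / ( id ) ) $]

Answer: shift num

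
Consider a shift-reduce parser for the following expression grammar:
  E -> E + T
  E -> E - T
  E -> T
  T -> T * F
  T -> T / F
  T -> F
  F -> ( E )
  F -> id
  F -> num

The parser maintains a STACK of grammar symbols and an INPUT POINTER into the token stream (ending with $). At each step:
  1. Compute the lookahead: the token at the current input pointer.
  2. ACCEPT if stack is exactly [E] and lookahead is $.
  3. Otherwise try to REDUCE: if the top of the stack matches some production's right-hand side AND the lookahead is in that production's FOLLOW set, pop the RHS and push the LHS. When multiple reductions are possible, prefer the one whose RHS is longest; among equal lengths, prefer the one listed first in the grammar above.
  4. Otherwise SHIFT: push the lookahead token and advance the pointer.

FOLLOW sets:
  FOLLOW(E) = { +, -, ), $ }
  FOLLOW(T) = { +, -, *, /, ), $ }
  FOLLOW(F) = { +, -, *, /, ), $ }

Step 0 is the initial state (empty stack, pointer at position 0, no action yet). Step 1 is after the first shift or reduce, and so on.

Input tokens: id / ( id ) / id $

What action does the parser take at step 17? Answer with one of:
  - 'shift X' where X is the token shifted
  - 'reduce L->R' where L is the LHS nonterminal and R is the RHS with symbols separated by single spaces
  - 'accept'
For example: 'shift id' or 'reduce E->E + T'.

Answer: reduce E->T

Derivation:
Step 1: shift id. Stack=[id] ptr=1 lookahead=/ remaining=[/ ( id ) / id $]
Step 2: reduce F->id. Stack=[F] ptr=1 lookahead=/ remaining=[/ ( id ) / id $]
Step 3: reduce T->F. Stack=[T] ptr=1 lookahead=/ remaining=[/ ( id ) / id $]
Step 4: shift /. Stack=[T /] ptr=2 lookahead=( remaining=[( id ) / id $]
Step 5: shift (. Stack=[T / (] ptr=3 lookahead=id remaining=[id ) / id $]
Step 6: shift id. Stack=[T / ( id] ptr=4 lookahead=) remaining=[) / id $]
Step 7: reduce F->id. Stack=[T / ( F] ptr=4 lookahead=) remaining=[) / id $]
Step 8: reduce T->F. Stack=[T / ( T] ptr=4 lookahead=) remaining=[) / id $]
Step 9: reduce E->T. Stack=[T / ( E] ptr=4 lookahead=) remaining=[) / id $]
Step 10: shift ). Stack=[T / ( E )] ptr=5 lookahead=/ remaining=[/ id $]
Step 11: reduce F->( E ). Stack=[T / F] ptr=5 lookahead=/ remaining=[/ id $]
Step 12: reduce T->T / F. Stack=[T] ptr=5 lookahead=/ remaining=[/ id $]
Step 13: shift /. Stack=[T /] ptr=6 lookahead=id remaining=[id $]
Step 14: shift id. Stack=[T / id] ptr=7 lookahead=$ remaining=[$]
Step 15: reduce F->id. Stack=[T / F] ptr=7 lookahead=$ remaining=[$]
Step 16: reduce T->T / F. Stack=[T] ptr=7 lookahead=$ remaining=[$]
Step 17: reduce E->T. Stack=[E] ptr=7 lookahead=$ remaining=[$]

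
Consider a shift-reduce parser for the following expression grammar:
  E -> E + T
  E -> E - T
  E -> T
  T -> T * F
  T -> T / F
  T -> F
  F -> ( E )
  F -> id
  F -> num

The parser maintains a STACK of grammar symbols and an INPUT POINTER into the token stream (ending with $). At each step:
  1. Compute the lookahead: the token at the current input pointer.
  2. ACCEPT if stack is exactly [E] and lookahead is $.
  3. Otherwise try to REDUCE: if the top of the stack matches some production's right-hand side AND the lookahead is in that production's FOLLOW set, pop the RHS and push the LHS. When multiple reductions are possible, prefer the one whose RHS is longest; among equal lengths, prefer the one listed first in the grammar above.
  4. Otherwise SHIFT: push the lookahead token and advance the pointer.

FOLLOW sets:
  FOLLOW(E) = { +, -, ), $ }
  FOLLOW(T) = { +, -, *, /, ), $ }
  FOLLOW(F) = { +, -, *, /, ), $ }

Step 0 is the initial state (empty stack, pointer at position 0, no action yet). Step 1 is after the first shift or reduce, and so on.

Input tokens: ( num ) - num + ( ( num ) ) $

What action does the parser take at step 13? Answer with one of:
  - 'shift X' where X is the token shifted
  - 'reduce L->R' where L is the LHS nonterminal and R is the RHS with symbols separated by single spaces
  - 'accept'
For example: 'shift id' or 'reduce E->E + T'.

Step 1: shift (. Stack=[(] ptr=1 lookahead=num remaining=[num ) - num + ( ( num ) ) $]
Step 2: shift num. Stack=[( num] ptr=2 lookahead=) remaining=[) - num + ( ( num ) ) $]
Step 3: reduce F->num. Stack=[( F] ptr=2 lookahead=) remaining=[) - num + ( ( num ) ) $]
Step 4: reduce T->F. Stack=[( T] ptr=2 lookahead=) remaining=[) - num + ( ( num ) ) $]
Step 5: reduce E->T. Stack=[( E] ptr=2 lookahead=) remaining=[) - num + ( ( num ) ) $]
Step 6: shift ). Stack=[( E )] ptr=3 lookahead=- remaining=[- num + ( ( num ) ) $]
Step 7: reduce F->( E ). Stack=[F] ptr=3 lookahead=- remaining=[- num + ( ( num ) ) $]
Step 8: reduce T->F. Stack=[T] ptr=3 lookahead=- remaining=[- num + ( ( num ) ) $]
Step 9: reduce E->T. Stack=[E] ptr=3 lookahead=- remaining=[- num + ( ( num ) ) $]
Step 10: shift -. Stack=[E -] ptr=4 lookahead=num remaining=[num + ( ( num ) ) $]
Step 11: shift num. Stack=[E - num] ptr=5 lookahead=+ remaining=[+ ( ( num ) ) $]
Step 12: reduce F->num. Stack=[E - F] ptr=5 lookahead=+ remaining=[+ ( ( num ) ) $]
Step 13: reduce T->F. Stack=[E - T] ptr=5 lookahead=+ remaining=[+ ( ( num ) ) $]

Answer: reduce T->F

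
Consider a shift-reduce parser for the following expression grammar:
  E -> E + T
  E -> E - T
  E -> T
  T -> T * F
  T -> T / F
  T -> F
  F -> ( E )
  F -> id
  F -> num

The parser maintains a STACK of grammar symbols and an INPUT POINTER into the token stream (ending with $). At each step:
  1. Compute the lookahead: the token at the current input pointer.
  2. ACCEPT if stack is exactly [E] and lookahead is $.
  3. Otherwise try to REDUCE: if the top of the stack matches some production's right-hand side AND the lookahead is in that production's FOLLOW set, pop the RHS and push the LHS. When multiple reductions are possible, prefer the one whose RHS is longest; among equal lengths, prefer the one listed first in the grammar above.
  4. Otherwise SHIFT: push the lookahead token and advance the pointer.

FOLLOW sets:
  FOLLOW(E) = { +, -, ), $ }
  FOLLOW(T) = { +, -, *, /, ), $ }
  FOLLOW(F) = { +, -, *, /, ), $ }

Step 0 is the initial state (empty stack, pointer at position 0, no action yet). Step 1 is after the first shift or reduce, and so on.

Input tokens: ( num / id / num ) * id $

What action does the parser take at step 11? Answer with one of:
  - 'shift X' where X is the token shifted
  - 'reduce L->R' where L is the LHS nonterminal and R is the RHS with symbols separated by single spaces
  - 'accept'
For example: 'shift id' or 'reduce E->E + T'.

Answer: reduce F->num

Derivation:
Step 1: shift (. Stack=[(] ptr=1 lookahead=num remaining=[num / id / num ) * id $]
Step 2: shift num. Stack=[( num] ptr=2 lookahead=/ remaining=[/ id / num ) * id $]
Step 3: reduce F->num. Stack=[( F] ptr=2 lookahead=/ remaining=[/ id / num ) * id $]
Step 4: reduce T->F. Stack=[( T] ptr=2 lookahead=/ remaining=[/ id / num ) * id $]
Step 5: shift /. Stack=[( T /] ptr=3 lookahead=id remaining=[id / num ) * id $]
Step 6: shift id. Stack=[( T / id] ptr=4 lookahead=/ remaining=[/ num ) * id $]
Step 7: reduce F->id. Stack=[( T / F] ptr=4 lookahead=/ remaining=[/ num ) * id $]
Step 8: reduce T->T / F. Stack=[( T] ptr=4 lookahead=/ remaining=[/ num ) * id $]
Step 9: shift /. Stack=[( T /] ptr=5 lookahead=num remaining=[num ) * id $]
Step 10: shift num. Stack=[( T / num] ptr=6 lookahead=) remaining=[) * id $]
Step 11: reduce F->num. Stack=[( T / F] ptr=6 lookahead=) remaining=[) * id $]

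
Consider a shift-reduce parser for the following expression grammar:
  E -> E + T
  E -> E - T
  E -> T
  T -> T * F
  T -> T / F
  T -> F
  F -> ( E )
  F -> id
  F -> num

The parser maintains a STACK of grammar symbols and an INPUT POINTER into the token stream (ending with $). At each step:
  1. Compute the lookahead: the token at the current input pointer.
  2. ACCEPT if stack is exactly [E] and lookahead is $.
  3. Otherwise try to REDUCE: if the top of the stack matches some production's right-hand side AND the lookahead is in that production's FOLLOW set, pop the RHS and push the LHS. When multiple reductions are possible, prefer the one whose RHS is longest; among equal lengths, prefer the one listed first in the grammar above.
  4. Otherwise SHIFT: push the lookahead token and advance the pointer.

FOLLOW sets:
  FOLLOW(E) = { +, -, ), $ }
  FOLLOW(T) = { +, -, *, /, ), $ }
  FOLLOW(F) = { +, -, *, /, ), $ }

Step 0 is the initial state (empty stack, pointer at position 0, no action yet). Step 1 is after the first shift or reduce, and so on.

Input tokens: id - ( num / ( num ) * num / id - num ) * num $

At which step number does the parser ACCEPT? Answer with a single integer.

Step 1: shift id. Stack=[id] ptr=1 lookahead=- remaining=[- ( num / ( num ) * num / id - num ) * num $]
Step 2: reduce F->id. Stack=[F] ptr=1 lookahead=- remaining=[- ( num / ( num ) * num / id - num ) * num $]
Step 3: reduce T->F. Stack=[T] ptr=1 lookahead=- remaining=[- ( num / ( num ) * num / id - num ) * num $]
Step 4: reduce E->T. Stack=[E] ptr=1 lookahead=- remaining=[- ( num / ( num ) * num / id - num ) * num $]
Step 5: shift -. Stack=[E -] ptr=2 lookahead=( remaining=[( num / ( num ) * num / id - num ) * num $]
Step 6: shift (. Stack=[E - (] ptr=3 lookahead=num remaining=[num / ( num ) * num / id - num ) * num $]
Step 7: shift num. Stack=[E - ( num] ptr=4 lookahead=/ remaining=[/ ( num ) * num / id - num ) * num $]
Step 8: reduce F->num. Stack=[E - ( F] ptr=4 lookahead=/ remaining=[/ ( num ) * num / id - num ) * num $]
Step 9: reduce T->F. Stack=[E - ( T] ptr=4 lookahead=/ remaining=[/ ( num ) * num / id - num ) * num $]
Step 10: shift /. Stack=[E - ( T /] ptr=5 lookahead=( remaining=[( num ) * num / id - num ) * num $]
Step 11: shift (. Stack=[E - ( T / (] ptr=6 lookahead=num remaining=[num ) * num / id - num ) * num $]
Step 12: shift num. Stack=[E - ( T / ( num] ptr=7 lookahead=) remaining=[) * num / id - num ) * num $]
Step 13: reduce F->num. Stack=[E - ( T / ( F] ptr=7 lookahead=) remaining=[) * num / id - num ) * num $]
Step 14: reduce T->F. Stack=[E - ( T / ( T] ptr=7 lookahead=) remaining=[) * num / id - num ) * num $]
Step 15: reduce E->T. Stack=[E - ( T / ( E] ptr=7 lookahead=) remaining=[) * num / id - num ) * num $]
Step 16: shift ). Stack=[E - ( T / ( E )] ptr=8 lookahead=* remaining=[* num / id - num ) * num $]
Step 17: reduce F->( E ). Stack=[E - ( T / F] ptr=8 lookahead=* remaining=[* num / id - num ) * num $]
Step 18: reduce T->T / F. Stack=[E - ( T] ptr=8 lookahead=* remaining=[* num / id - num ) * num $]
Step 19: shift *. Stack=[E - ( T *] ptr=9 lookahead=num remaining=[num / id - num ) * num $]
Step 20: shift num. Stack=[E - ( T * num] ptr=10 lookahead=/ remaining=[/ id - num ) * num $]
Step 21: reduce F->num. Stack=[E - ( T * F] ptr=10 lookahead=/ remaining=[/ id - num ) * num $]
Step 22: reduce T->T * F. Stack=[E - ( T] ptr=10 lookahead=/ remaining=[/ id - num ) * num $]
Step 23: shift /. Stack=[E - ( T /] ptr=11 lookahead=id remaining=[id - num ) * num $]
Step 24: shift id. Stack=[E - ( T / id] ptr=12 lookahead=- remaining=[- num ) * num $]
Step 25: reduce F->id. Stack=[E - ( T / F] ptr=12 lookahead=- remaining=[- num ) * num $]
Step 26: reduce T->T / F. Stack=[E - ( T] ptr=12 lookahead=- remaining=[- num ) * num $]
Step 27: reduce E->T. Stack=[E - ( E] ptr=12 lookahead=- remaining=[- num ) * num $]
Step 28: shift -. Stack=[E - ( E -] ptr=13 lookahead=num remaining=[num ) * num $]
Step 29: shift num. Stack=[E - ( E - num] ptr=14 lookahead=) remaining=[) * num $]
Step 30: reduce F->num. Stack=[E - ( E - F] ptr=14 lookahead=) remaining=[) * num $]
Step 31: reduce T->F. Stack=[E - ( E - T] ptr=14 lookahead=) remaining=[) * num $]
Step 32: reduce E->E - T. Stack=[E - ( E] ptr=14 lookahead=) remaining=[) * num $]
Step 33: shift ). Stack=[E - ( E )] ptr=15 lookahead=* remaining=[* num $]
Step 34: reduce F->( E ). Stack=[E - F] ptr=15 lookahead=* remaining=[* num $]
Step 35: reduce T->F. Stack=[E - T] ptr=15 lookahead=* remaining=[* num $]
Step 36: shift *. Stack=[E - T *] ptr=16 lookahead=num remaining=[num $]
Step 37: shift num. Stack=[E - T * num] ptr=17 lookahead=$ remaining=[$]
Step 38: reduce F->num. Stack=[E - T * F] ptr=17 lookahead=$ remaining=[$]
Step 39: reduce T->T * F. Stack=[E - T] ptr=17 lookahead=$ remaining=[$]
Step 40: reduce E->E - T. Stack=[E] ptr=17 lookahead=$ remaining=[$]
Step 41: accept. Stack=[E] ptr=17 lookahead=$ remaining=[$]

Answer: 41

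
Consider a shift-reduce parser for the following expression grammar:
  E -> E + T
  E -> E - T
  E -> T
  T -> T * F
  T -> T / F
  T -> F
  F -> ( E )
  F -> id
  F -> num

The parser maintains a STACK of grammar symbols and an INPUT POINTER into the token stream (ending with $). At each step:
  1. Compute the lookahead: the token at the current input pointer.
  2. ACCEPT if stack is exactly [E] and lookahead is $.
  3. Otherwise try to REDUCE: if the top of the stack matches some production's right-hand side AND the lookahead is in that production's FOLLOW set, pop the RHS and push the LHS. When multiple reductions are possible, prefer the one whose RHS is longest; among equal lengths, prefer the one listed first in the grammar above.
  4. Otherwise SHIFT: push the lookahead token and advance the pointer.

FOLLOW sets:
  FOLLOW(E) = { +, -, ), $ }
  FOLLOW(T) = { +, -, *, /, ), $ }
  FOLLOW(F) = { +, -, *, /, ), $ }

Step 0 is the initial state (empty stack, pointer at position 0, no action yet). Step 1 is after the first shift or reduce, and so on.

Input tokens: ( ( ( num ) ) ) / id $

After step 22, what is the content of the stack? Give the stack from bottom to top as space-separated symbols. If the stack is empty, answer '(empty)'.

Step 1: shift (. Stack=[(] ptr=1 lookahead=( remaining=[( ( num ) ) ) / id $]
Step 2: shift (. Stack=[( (] ptr=2 lookahead=( remaining=[( num ) ) ) / id $]
Step 3: shift (. Stack=[( ( (] ptr=3 lookahead=num remaining=[num ) ) ) / id $]
Step 4: shift num. Stack=[( ( ( num] ptr=4 lookahead=) remaining=[) ) ) / id $]
Step 5: reduce F->num. Stack=[( ( ( F] ptr=4 lookahead=) remaining=[) ) ) / id $]
Step 6: reduce T->F. Stack=[( ( ( T] ptr=4 lookahead=) remaining=[) ) ) / id $]
Step 7: reduce E->T. Stack=[( ( ( E] ptr=4 lookahead=) remaining=[) ) ) / id $]
Step 8: shift ). Stack=[( ( ( E )] ptr=5 lookahead=) remaining=[) ) / id $]
Step 9: reduce F->( E ). Stack=[( ( F] ptr=5 lookahead=) remaining=[) ) / id $]
Step 10: reduce T->F. Stack=[( ( T] ptr=5 lookahead=) remaining=[) ) / id $]
Step 11: reduce E->T. Stack=[( ( E] ptr=5 lookahead=) remaining=[) ) / id $]
Step 12: shift ). Stack=[( ( E )] ptr=6 lookahead=) remaining=[) / id $]
Step 13: reduce F->( E ). Stack=[( F] ptr=6 lookahead=) remaining=[) / id $]
Step 14: reduce T->F. Stack=[( T] ptr=6 lookahead=) remaining=[) / id $]
Step 15: reduce E->T. Stack=[( E] ptr=6 lookahead=) remaining=[) / id $]
Step 16: shift ). Stack=[( E )] ptr=7 lookahead=/ remaining=[/ id $]
Step 17: reduce F->( E ). Stack=[F] ptr=7 lookahead=/ remaining=[/ id $]
Step 18: reduce T->F. Stack=[T] ptr=7 lookahead=/ remaining=[/ id $]
Step 19: shift /. Stack=[T /] ptr=8 lookahead=id remaining=[id $]
Step 20: shift id. Stack=[T / id] ptr=9 lookahead=$ remaining=[$]
Step 21: reduce F->id. Stack=[T / F] ptr=9 lookahead=$ remaining=[$]
Step 22: reduce T->T / F. Stack=[T] ptr=9 lookahead=$ remaining=[$]

Answer: T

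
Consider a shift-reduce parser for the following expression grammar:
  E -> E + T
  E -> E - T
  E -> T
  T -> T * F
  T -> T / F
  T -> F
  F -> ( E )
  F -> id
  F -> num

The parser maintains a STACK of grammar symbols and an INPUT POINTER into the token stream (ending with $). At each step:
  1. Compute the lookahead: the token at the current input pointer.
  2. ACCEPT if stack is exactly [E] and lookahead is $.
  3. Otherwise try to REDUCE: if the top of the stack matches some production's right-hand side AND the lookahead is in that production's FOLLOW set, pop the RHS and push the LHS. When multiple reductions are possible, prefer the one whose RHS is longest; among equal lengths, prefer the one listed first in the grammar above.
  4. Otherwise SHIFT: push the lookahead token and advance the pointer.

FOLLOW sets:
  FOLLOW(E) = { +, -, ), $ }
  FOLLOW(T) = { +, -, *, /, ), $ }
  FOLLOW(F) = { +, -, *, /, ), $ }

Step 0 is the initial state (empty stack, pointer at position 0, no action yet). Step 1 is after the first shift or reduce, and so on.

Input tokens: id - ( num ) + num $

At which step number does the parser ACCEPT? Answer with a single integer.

Answer: 20

Derivation:
Step 1: shift id. Stack=[id] ptr=1 lookahead=- remaining=[- ( num ) + num $]
Step 2: reduce F->id. Stack=[F] ptr=1 lookahead=- remaining=[- ( num ) + num $]
Step 3: reduce T->F. Stack=[T] ptr=1 lookahead=- remaining=[- ( num ) + num $]
Step 4: reduce E->T. Stack=[E] ptr=1 lookahead=- remaining=[- ( num ) + num $]
Step 5: shift -. Stack=[E -] ptr=2 lookahead=( remaining=[( num ) + num $]
Step 6: shift (. Stack=[E - (] ptr=3 lookahead=num remaining=[num ) + num $]
Step 7: shift num. Stack=[E - ( num] ptr=4 lookahead=) remaining=[) + num $]
Step 8: reduce F->num. Stack=[E - ( F] ptr=4 lookahead=) remaining=[) + num $]
Step 9: reduce T->F. Stack=[E - ( T] ptr=4 lookahead=) remaining=[) + num $]
Step 10: reduce E->T. Stack=[E - ( E] ptr=4 lookahead=) remaining=[) + num $]
Step 11: shift ). Stack=[E - ( E )] ptr=5 lookahead=+ remaining=[+ num $]
Step 12: reduce F->( E ). Stack=[E - F] ptr=5 lookahead=+ remaining=[+ num $]
Step 13: reduce T->F. Stack=[E - T] ptr=5 lookahead=+ remaining=[+ num $]
Step 14: reduce E->E - T. Stack=[E] ptr=5 lookahead=+ remaining=[+ num $]
Step 15: shift +. Stack=[E +] ptr=6 lookahead=num remaining=[num $]
Step 16: shift num. Stack=[E + num] ptr=7 lookahead=$ remaining=[$]
Step 17: reduce F->num. Stack=[E + F] ptr=7 lookahead=$ remaining=[$]
Step 18: reduce T->F. Stack=[E + T] ptr=7 lookahead=$ remaining=[$]
Step 19: reduce E->E + T. Stack=[E] ptr=7 lookahead=$ remaining=[$]
Step 20: accept. Stack=[E] ptr=7 lookahead=$ remaining=[$]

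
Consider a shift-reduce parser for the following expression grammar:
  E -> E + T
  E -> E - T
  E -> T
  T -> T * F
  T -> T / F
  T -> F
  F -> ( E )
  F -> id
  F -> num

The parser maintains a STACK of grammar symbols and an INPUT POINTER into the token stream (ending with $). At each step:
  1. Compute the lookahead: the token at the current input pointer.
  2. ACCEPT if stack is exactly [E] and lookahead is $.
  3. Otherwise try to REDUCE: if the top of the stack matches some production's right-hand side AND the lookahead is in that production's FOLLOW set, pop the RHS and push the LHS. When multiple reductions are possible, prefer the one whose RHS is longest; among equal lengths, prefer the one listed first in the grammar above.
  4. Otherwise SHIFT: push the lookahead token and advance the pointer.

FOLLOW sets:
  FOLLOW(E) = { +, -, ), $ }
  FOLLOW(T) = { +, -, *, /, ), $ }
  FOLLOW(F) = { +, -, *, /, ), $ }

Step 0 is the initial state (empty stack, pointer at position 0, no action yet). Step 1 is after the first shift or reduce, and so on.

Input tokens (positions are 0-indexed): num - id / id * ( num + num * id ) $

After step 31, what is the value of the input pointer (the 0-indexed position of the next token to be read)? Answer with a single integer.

Answer: 13

Derivation:
Step 1: shift num. Stack=[num] ptr=1 lookahead=- remaining=[- id / id * ( num + num * id ) $]
Step 2: reduce F->num. Stack=[F] ptr=1 lookahead=- remaining=[- id / id * ( num + num * id ) $]
Step 3: reduce T->F. Stack=[T] ptr=1 lookahead=- remaining=[- id / id * ( num + num * id ) $]
Step 4: reduce E->T. Stack=[E] ptr=1 lookahead=- remaining=[- id / id * ( num + num * id ) $]
Step 5: shift -. Stack=[E -] ptr=2 lookahead=id remaining=[id / id * ( num + num * id ) $]
Step 6: shift id. Stack=[E - id] ptr=3 lookahead=/ remaining=[/ id * ( num + num * id ) $]
Step 7: reduce F->id. Stack=[E - F] ptr=3 lookahead=/ remaining=[/ id * ( num + num * id ) $]
Step 8: reduce T->F. Stack=[E - T] ptr=3 lookahead=/ remaining=[/ id * ( num + num * id ) $]
Step 9: shift /. Stack=[E - T /] ptr=4 lookahead=id remaining=[id * ( num + num * id ) $]
Step 10: shift id. Stack=[E - T / id] ptr=5 lookahead=* remaining=[* ( num + num * id ) $]
Step 11: reduce F->id. Stack=[E - T / F] ptr=5 lookahead=* remaining=[* ( num + num * id ) $]
Step 12: reduce T->T / F. Stack=[E - T] ptr=5 lookahead=* remaining=[* ( num + num * id ) $]
Step 13: shift *. Stack=[E - T *] ptr=6 lookahead=( remaining=[( num + num * id ) $]
Step 14: shift (. Stack=[E - T * (] ptr=7 lookahead=num remaining=[num + num * id ) $]
Step 15: shift num. Stack=[E - T * ( num] ptr=8 lookahead=+ remaining=[+ num * id ) $]
Step 16: reduce F->num. Stack=[E - T * ( F] ptr=8 lookahead=+ remaining=[+ num * id ) $]
Step 17: reduce T->F. Stack=[E - T * ( T] ptr=8 lookahead=+ remaining=[+ num * id ) $]
Step 18: reduce E->T. Stack=[E - T * ( E] ptr=8 lookahead=+ remaining=[+ num * id ) $]
Step 19: shift +. Stack=[E - T * ( E +] ptr=9 lookahead=num remaining=[num * id ) $]
Step 20: shift num. Stack=[E - T * ( E + num] ptr=10 lookahead=* remaining=[* id ) $]
Step 21: reduce F->num. Stack=[E - T * ( E + F] ptr=10 lookahead=* remaining=[* id ) $]
Step 22: reduce T->F. Stack=[E - T * ( E + T] ptr=10 lookahead=* remaining=[* id ) $]
Step 23: shift *. Stack=[E - T * ( E + T *] ptr=11 lookahead=id remaining=[id ) $]
Step 24: shift id. Stack=[E - T * ( E + T * id] ptr=12 lookahead=) remaining=[) $]
Step 25: reduce F->id. Stack=[E - T * ( E + T * F] ptr=12 lookahead=) remaining=[) $]
Step 26: reduce T->T * F. Stack=[E - T * ( E + T] ptr=12 lookahead=) remaining=[) $]
Step 27: reduce E->E + T. Stack=[E - T * ( E] ptr=12 lookahead=) remaining=[) $]
Step 28: shift ). Stack=[E - T * ( E )] ptr=13 lookahead=$ remaining=[$]
Step 29: reduce F->( E ). Stack=[E - T * F] ptr=13 lookahead=$ remaining=[$]
Step 30: reduce T->T * F. Stack=[E - T] ptr=13 lookahead=$ remaining=[$]
Step 31: reduce E->E - T. Stack=[E] ptr=13 lookahead=$ remaining=[$]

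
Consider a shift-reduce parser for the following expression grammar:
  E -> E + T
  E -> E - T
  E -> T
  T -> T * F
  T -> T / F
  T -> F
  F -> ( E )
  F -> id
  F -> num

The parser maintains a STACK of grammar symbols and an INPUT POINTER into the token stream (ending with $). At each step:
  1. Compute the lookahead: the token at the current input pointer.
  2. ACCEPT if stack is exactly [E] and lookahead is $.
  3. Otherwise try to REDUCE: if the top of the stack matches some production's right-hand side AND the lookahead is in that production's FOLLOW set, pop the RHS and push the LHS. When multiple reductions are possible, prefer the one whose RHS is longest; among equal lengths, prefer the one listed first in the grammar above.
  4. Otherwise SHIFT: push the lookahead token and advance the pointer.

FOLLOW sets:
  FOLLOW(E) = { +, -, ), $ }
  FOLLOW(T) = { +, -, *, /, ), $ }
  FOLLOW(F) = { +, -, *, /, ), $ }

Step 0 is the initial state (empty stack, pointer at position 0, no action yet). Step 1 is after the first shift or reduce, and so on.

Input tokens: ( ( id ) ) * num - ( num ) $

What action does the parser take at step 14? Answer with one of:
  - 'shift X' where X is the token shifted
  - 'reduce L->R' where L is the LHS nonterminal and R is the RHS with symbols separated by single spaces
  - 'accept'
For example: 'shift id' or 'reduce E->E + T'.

Answer: shift *

Derivation:
Step 1: shift (. Stack=[(] ptr=1 lookahead=( remaining=[( id ) ) * num - ( num ) $]
Step 2: shift (. Stack=[( (] ptr=2 lookahead=id remaining=[id ) ) * num - ( num ) $]
Step 3: shift id. Stack=[( ( id] ptr=3 lookahead=) remaining=[) ) * num - ( num ) $]
Step 4: reduce F->id. Stack=[( ( F] ptr=3 lookahead=) remaining=[) ) * num - ( num ) $]
Step 5: reduce T->F. Stack=[( ( T] ptr=3 lookahead=) remaining=[) ) * num - ( num ) $]
Step 6: reduce E->T. Stack=[( ( E] ptr=3 lookahead=) remaining=[) ) * num - ( num ) $]
Step 7: shift ). Stack=[( ( E )] ptr=4 lookahead=) remaining=[) * num - ( num ) $]
Step 8: reduce F->( E ). Stack=[( F] ptr=4 lookahead=) remaining=[) * num - ( num ) $]
Step 9: reduce T->F. Stack=[( T] ptr=4 lookahead=) remaining=[) * num - ( num ) $]
Step 10: reduce E->T. Stack=[( E] ptr=4 lookahead=) remaining=[) * num - ( num ) $]
Step 11: shift ). Stack=[( E )] ptr=5 lookahead=* remaining=[* num - ( num ) $]
Step 12: reduce F->( E ). Stack=[F] ptr=5 lookahead=* remaining=[* num - ( num ) $]
Step 13: reduce T->F. Stack=[T] ptr=5 lookahead=* remaining=[* num - ( num ) $]
Step 14: shift *. Stack=[T *] ptr=6 lookahead=num remaining=[num - ( num ) $]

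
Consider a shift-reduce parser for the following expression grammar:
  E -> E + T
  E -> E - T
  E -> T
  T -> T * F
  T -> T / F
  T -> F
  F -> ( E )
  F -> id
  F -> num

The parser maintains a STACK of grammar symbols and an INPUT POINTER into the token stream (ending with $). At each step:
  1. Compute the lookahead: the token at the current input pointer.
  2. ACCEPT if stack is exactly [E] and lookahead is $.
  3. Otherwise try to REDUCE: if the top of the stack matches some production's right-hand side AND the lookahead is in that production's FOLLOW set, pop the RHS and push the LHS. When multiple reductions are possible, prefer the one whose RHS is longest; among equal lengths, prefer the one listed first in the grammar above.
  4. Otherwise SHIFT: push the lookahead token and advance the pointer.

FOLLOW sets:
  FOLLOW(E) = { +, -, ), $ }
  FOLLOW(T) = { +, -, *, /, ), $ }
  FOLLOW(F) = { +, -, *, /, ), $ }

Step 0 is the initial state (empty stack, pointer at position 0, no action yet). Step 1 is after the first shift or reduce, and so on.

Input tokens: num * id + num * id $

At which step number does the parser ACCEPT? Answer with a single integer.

Answer: 18

Derivation:
Step 1: shift num. Stack=[num] ptr=1 lookahead=* remaining=[* id + num * id $]
Step 2: reduce F->num. Stack=[F] ptr=1 lookahead=* remaining=[* id + num * id $]
Step 3: reduce T->F. Stack=[T] ptr=1 lookahead=* remaining=[* id + num * id $]
Step 4: shift *. Stack=[T *] ptr=2 lookahead=id remaining=[id + num * id $]
Step 5: shift id. Stack=[T * id] ptr=3 lookahead=+ remaining=[+ num * id $]
Step 6: reduce F->id. Stack=[T * F] ptr=3 lookahead=+ remaining=[+ num * id $]
Step 7: reduce T->T * F. Stack=[T] ptr=3 lookahead=+ remaining=[+ num * id $]
Step 8: reduce E->T. Stack=[E] ptr=3 lookahead=+ remaining=[+ num * id $]
Step 9: shift +. Stack=[E +] ptr=4 lookahead=num remaining=[num * id $]
Step 10: shift num. Stack=[E + num] ptr=5 lookahead=* remaining=[* id $]
Step 11: reduce F->num. Stack=[E + F] ptr=5 lookahead=* remaining=[* id $]
Step 12: reduce T->F. Stack=[E + T] ptr=5 lookahead=* remaining=[* id $]
Step 13: shift *. Stack=[E + T *] ptr=6 lookahead=id remaining=[id $]
Step 14: shift id. Stack=[E + T * id] ptr=7 lookahead=$ remaining=[$]
Step 15: reduce F->id. Stack=[E + T * F] ptr=7 lookahead=$ remaining=[$]
Step 16: reduce T->T * F. Stack=[E + T] ptr=7 lookahead=$ remaining=[$]
Step 17: reduce E->E + T. Stack=[E] ptr=7 lookahead=$ remaining=[$]
Step 18: accept. Stack=[E] ptr=7 lookahead=$ remaining=[$]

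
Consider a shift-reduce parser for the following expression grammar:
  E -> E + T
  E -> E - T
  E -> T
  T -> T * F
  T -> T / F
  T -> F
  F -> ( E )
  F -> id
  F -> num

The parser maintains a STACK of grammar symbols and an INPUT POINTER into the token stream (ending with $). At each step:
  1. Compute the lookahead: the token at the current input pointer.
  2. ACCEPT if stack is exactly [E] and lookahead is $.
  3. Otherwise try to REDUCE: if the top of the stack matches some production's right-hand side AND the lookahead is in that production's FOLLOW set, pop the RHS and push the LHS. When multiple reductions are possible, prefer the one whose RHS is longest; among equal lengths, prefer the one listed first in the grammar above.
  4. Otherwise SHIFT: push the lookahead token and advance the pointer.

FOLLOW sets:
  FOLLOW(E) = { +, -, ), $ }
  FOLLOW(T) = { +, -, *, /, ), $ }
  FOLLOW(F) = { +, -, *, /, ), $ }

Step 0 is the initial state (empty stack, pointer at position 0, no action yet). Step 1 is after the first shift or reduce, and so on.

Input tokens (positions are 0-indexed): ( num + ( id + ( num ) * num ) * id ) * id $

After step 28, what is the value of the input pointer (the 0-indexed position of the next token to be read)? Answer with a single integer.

Answer: 12

Derivation:
Step 1: shift (. Stack=[(] ptr=1 lookahead=num remaining=[num + ( id + ( num ) * num ) * id ) * id $]
Step 2: shift num. Stack=[( num] ptr=2 lookahead=+ remaining=[+ ( id + ( num ) * num ) * id ) * id $]
Step 3: reduce F->num. Stack=[( F] ptr=2 lookahead=+ remaining=[+ ( id + ( num ) * num ) * id ) * id $]
Step 4: reduce T->F. Stack=[( T] ptr=2 lookahead=+ remaining=[+ ( id + ( num ) * num ) * id ) * id $]
Step 5: reduce E->T. Stack=[( E] ptr=2 lookahead=+ remaining=[+ ( id + ( num ) * num ) * id ) * id $]
Step 6: shift +. Stack=[( E +] ptr=3 lookahead=( remaining=[( id + ( num ) * num ) * id ) * id $]
Step 7: shift (. Stack=[( E + (] ptr=4 lookahead=id remaining=[id + ( num ) * num ) * id ) * id $]
Step 8: shift id. Stack=[( E + ( id] ptr=5 lookahead=+ remaining=[+ ( num ) * num ) * id ) * id $]
Step 9: reduce F->id. Stack=[( E + ( F] ptr=5 lookahead=+ remaining=[+ ( num ) * num ) * id ) * id $]
Step 10: reduce T->F. Stack=[( E + ( T] ptr=5 lookahead=+ remaining=[+ ( num ) * num ) * id ) * id $]
Step 11: reduce E->T. Stack=[( E + ( E] ptr=5 lookahead=+ remaining=[+ ( num ) * num ) * id ) * id $]
Step 12: shift +. Stack=[( E + ( E +] ptr=6 lookahead=( remaining=[( num ) * num ) * id ) * id $]
Step 13: shift (. Stack=[( E + ( E + (] ptr=7 lookahead=num remaining=[num ) * num ) * id ) * id $]
Step 14: shift num. Stack=[( E + ( E + ( num] ptr=8 lookahead=) remaining=[) * num ) * id ) * id $]
Step 15: reduce F->num. Stack=[( E + ( E + ( F] ptr=8 lookahead=) remaining=[) * num ) * id ) * id $]
Step 16: reduce T->F. Stack=[( E + ( E + ( T] ptr=8 lookahead=) remaining=[) * num ) * id ) * id $]
Step 17: reduce E->T. Stack=[( E + ( E + ( E] ptr=8 lookahead=) remaining=[) * num ) * id ) * id $]
Step 18: shift ). Stack=[( E + ( E + ( E )] ptr=9 lookahead=* remaining=[* num ) * id ) * id $]
Step 19: reduce F->( E ). Stack=[( E + ( E + F] ptr=9 lookahead=* remaining=[* num ) * id ) * id $]
Step 20: reduce T->F. Stack=[( E + ( E + T] ptr=9 lookahead=* remaining=[* num ) * id ) * id $]
Step 21: shift *. Stack=[( E + ( E + T *] ptr=10 lookahead=num remaining=[num ) * id ) * id $]
Step 22: shift num. Stack=[( E + ( E + T * num] ptr=11 lookahead=) remaining=[) * id ) * id $]
Step 23: reduce F->num. Stack=[( E + ( E + T * F] ptr=11 lookahead=) remaining=[) * id ) * id $]
Step 24: reduce T->T * F. Stack=[( E + ( E + T] ptr=11 lookahead=) remaining=[) * id ) * id $]
Step 25: reduce E->E + T. Stack=[( E + ( E] ptr=11 lookahead=) remaining=[) * id ) * id $]
Step 26: shift ). Stack=[( E + ( E )] ptr=12 lookahead=* remaining=[* id ) * id $]
Step 27: reduce F->( E ). Stack=[( E + F] ptr=12 lookahead=* remaining=[* id ) * id $]
Step 28: reduce T->F. Stack=[( E + T] ptr=12 lookahead=* remaining=[* id ) * id $]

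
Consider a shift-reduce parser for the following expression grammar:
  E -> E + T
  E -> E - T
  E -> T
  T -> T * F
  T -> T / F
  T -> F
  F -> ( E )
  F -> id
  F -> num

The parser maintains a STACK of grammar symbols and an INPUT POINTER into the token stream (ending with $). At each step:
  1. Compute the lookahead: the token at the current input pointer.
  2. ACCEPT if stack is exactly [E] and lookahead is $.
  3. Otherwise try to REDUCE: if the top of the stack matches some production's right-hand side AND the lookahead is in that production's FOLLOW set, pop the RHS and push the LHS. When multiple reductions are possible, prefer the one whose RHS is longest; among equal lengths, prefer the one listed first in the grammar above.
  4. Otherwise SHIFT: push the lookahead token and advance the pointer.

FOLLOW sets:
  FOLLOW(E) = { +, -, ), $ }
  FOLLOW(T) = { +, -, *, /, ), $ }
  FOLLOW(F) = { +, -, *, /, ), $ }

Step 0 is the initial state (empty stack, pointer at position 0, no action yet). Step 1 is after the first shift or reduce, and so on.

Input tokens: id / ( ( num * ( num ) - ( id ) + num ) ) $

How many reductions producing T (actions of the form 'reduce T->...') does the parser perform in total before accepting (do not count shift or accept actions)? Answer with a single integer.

Step 1: shift id. Stack=[id] ptr=1 lookahead=/ remaining=[/ ( ( num * ( num ) - ( id ) + num ) ) $]
Step 2: reduce F->id. Stack=[F] ptr=1 lookahead=/ remaining=[/ ( ( num * ( num ) - ( id ) + num ) ) $]
Step 3: reduce T->F. Stack=[T] ptr=1 lookahead=/ remaining=[/ ( ( num * ( num ) - ( id ) + num ) ) $]
Step 4: shift /. Stack=[T /] ptr=2 lookahead=( remaining=[( ( num * ( num ) - ( id ) + num ) ) $]
Step 5: shift (. Stack=[T / (] ptr=3 lookahead=( remaining=[( num * ( num ) - ( id ) + num ) ) $]
Step 6: shift (. Stack=[T / ( (] ptr=4 lookahead=num remaining=[num * ( num ) - ( id ) + num ) ) $]
Step 7: shift num. Stack=[T / ( ( num] ptr=5 lookahead=* remaining=[* ( num ) - ( id ) + num ) ) $]
Step 8: reduce F->num. Stack=[T / ( ( F] ptr=5 lookahead=* remaining=[* ( num ) - ( id ) + num ) ) $]
Step 9: reduce T->F. Stack=[T / ( ( T] ptr=5 lookahead=* remaining=[* ( num ) - ( id ) + num ) ) $]
Step 10: shift *. Stack=[T / ( ( T *] ptr=6 lookahead=( remaining=[( num ) - ( id ) + num ) ) $]
Step 11: shift (. Stack=[T / ( ( T * (] ptr=7 lookahead=num remaining=[num ) - ( id ) + num ) ) $]
Step 12: shift num. Stack=[T / ( ( T * ( num] ptr=8 lookahead=) remaining=[) - ( id ) + num ) ) $]
Step 13: reduce F->num. Stack=[T / ( ( T * ( F] ptr=8 lookahead=) remaining=[) - ( id ) + num ) ) $]
Step 14: reduce T->F. Stack=[T / ( ( T * ( T] ptr=8 lookahead=) remaining=[) - ( id ) + num ) ) $]
Step 15: reduce E->T. Stack=[T / ( ( T * ( E] ptr=8 lookahead=) remaining=[) - ( id ) + num ) ) $]
Step 16: shift ). Stack=[T / ( ( T * ( E )] ptr=9 lookahead=- remaining=[- ( id ) + num ) ) $]
Step 17: reduce F->( E ). Stack=[T / ( ( T * F] ptr=9 lookahead=- remaining=[- ( id ) + num ) ) $]
Step 18: reduce T->T * F. Stack=[T / ( ( T] ptr=9 lookahead=- remaining=[- ( id ) + num ) ) $]
Step 19: reduce E->T. Stack=[T / ( ( E] ptr=9 lookahead=- remaining=[- ( id ) + num ) ) $]
Step 20: shift -. Stack=[T / ( ( E -] ptr=10 lookahead=( remaining=[( id ) + num ) ) $]
Step 21: shift (. Stack=[T / ( ( E - (] ptr=11 lookahead=id remaining=[id ) + num ) ) $]
Step 22: shift id. Stack=[T / ( ( E - ( id] ptr=12 lookahead=) remaining=[) + num ) ) $]
Step 23: reduce F->id. Stack=[T / ( ( E - ( F] ptr=12 lookahead=) remaining=[) + num ) ) $]
Step 24: reduce T->F. Stack=[T / ( ( E - ( T] ptr=12 lookahead=) remaining=[) + num ) ) $]
Step 25: reduce E->T. Stack=[T / ( ( E - ( E] ptr=12 lookahead=) remaining=[) + num ) ) $]
Step 26: shift ). Stack=[T / ( ( E - ( E )] ptr=13 lookahead=+ remaining=[+ num ) ) $]
Step 27: reduce F->( E ). Stack=[T / ( ( E - F] ptr=13 lookahead=+ remaining=[+ num ) ) $]
Step 28: reduce T->F. Stack=[T / ( ( E - T] ptr=13 lookahead=+ remaining=[+ num ) ) $]
Step 29: reduce E->E - T. Stack=[T / ( ( E] ptr=13 lookahead=+ remaining=[+ num ) ) $]
Step 30: shift +. Stack=[T / ( ( E +] ptr=14 lookahead=num remaining=[num ) ) $]
Step 31: shift num. Stack=[T / ( ( E + num] ptr=15 lookahead=) remaining=[) ) $]
Step 32: reduce F->num. Stack=[T / ( ( E + F] ptr=15 lookahead=) remaining=[) ) $]
Step 33: reduce T->F. Stack=[T / ( ( E + T] ptr=15 lookahead=) remaining=[) ) $]
Step 34: reduce E->E + T. Stack=[T / ( ( E] ptr=15 lookahead=) remaining=[) ) $]
Step 35: shift ). Stack=[T / ( ( E )] ptr=16 lookahead=) remaining=[) $]
Step 36: reduce F->( E ). Stack=[T / ( F] ptr=16 lookahead=) remaining=[) $]
Step 37: reduce T->F. Stack=[T / ( T] ptr=16 lookahead=) remaining=[) $]
Step 38: reduce E->T. Stack=[T / ( E] ptr=16 lookahead=) remaining=[) $]
Step 39: shift ). Stack=[T / ( E )] ptr=17 lookahead=$ remaining=[$]
Step 40: reduce F->( E ). Stack=[T / F] ptr=17 lookahead=$ remaining=[$]
Step 41: reduce T->T / F. Stack=[T] ptr=17 lookahead=$ remaining=[$]
Step 42: reduce E->T. Stack=[E] ptr=17 lookahead=$ remaining=[$]
Step 43: accept. Stack=[E] ptr=17 lookahead=$ remaining=[$]

Answer: 9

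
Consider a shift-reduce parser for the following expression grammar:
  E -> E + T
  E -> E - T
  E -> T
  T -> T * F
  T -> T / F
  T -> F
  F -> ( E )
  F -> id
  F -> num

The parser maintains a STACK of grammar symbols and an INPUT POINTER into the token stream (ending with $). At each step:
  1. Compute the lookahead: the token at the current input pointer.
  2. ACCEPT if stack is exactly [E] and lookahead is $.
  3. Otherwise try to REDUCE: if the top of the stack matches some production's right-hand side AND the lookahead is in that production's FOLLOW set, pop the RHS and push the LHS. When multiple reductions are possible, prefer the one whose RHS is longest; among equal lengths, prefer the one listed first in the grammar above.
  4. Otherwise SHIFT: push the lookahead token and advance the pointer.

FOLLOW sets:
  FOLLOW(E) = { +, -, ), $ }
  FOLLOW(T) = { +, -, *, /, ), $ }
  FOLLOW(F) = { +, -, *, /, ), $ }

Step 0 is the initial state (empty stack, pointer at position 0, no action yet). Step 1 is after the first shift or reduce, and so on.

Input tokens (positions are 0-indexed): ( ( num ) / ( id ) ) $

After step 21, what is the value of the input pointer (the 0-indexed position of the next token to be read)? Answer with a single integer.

Answer: 9

Derivation:
Step 1: shift (. Stack=[(] ptr=1 lookahead=( remaining=[( num ) / ( id ) ) $]
Step 2: shift (. Stack=[( (] ptr=2 lookahead=num remaining=[num ) / ( id ) ) $]
Step 3: shift num. Stack=[( ( num] ptr=3 lookahead=) remaining=[) / ( id ) ) $]
Step 4: reduce F->num. Stack=[( ( F] ptr=3 lookahead=) remaining=[) / ( id ) ) $]
Step 5: reduce T->F. Stack=[( ( T] ptr=3 lookahead=) remaining=[) / ( id ) ) $]
Step 6: reduce E->T. Stack=[( ( E] ptr=3 lookahead=) remaining=[) / ( id ) ) $]
Step 7: shift ). Stack=[( ( E )] ptr=4 lookahead=/ remaining=[/ ( id ) ) $]
Step 8: reduce F->( E ). Stack=[( F] ptr=4 lookahead=/ remaining=[/ ( id ) ) $]
Step 9: reduce T->F. Stack=[( T] ptr=4 lookahead=/ remaining=[/ ( id ) ) $]
Step 10: shift /. Stack=[( T /] ptr=5 lookahead=( remaining=[( id ) ) $]
Step 11: shift (. Stack=[( T / (] ptr=6 lookahead=id remaining=[id ) ) $]
Step 12: shift id. Stack=[( T / ( id] ptr=7 lookahead=) remaining=[) ) $]
Step 13: reduce F->id. Stack=[( T / ( F] ptr=7 lookahead=) remaining=[) ) $]
Step 14: reduce T->F. Stack=[( T / ( T] ptr=7 lookahead=) remaining=[) ) $]
Step 15: reduce E->T. Stack=[( T / ( E] ptr=7 lookahead=) remaining=[) ) $]
Step 16: shift ). Stack=[( T / ( E )] ptr=8 lookahead=) remaining=[) $]
Step 17: reduce F->( E ). Stack=[( T / F] ptr=8 lookahead=) remaining=[) $]
Step 18: reduce T->T / F. Stack=[( T] ptr=8 lookahead=) remaining=[) $]
Step 19: reduce E->T. Stack=[( E] ptr=8 lookahead=) remaining=[) $]
Step 20: shift ). Stack=[( E )] ptr=9 lookahead=$ remaining=[$]
Step 21: reduce F->( E ). Stack=[F] ptr=9 lookahead=$ remaining=[$]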